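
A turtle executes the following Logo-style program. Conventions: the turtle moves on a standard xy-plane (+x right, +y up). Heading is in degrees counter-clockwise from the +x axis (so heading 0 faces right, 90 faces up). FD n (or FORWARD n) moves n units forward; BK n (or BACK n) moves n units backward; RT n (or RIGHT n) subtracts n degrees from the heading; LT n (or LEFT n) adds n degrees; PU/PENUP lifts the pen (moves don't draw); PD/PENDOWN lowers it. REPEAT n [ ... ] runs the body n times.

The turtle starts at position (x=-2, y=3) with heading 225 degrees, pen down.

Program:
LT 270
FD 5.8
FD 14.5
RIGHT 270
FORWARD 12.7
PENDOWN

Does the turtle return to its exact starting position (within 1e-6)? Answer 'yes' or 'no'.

Answer: no

Derivation:
Executing turtle program step by step:
Start: pos=(-2,3), heading=225, pen down
LT 270: heading 225 -> 135
FD 5.8: (-2,3) -> (-6.101,7.101) [heading=135, draw]
FD 14.5: (-6.101,7.101) -> (-16.354,17.354) [heading=135, draw]
RT 270: heading 135 -> 225
FD 12.7: (-16.354,17.354) -> (-25.335,8.374) [heading=225, draw]
PD: pen down
Final: pos=(-25.335,8.374), heading=225, 3 segment(s) drawn

Start position: (-2, 3)
Final position: (-25.335, 8.374)
Distance = 23.945; >= 1e-6 -> NOT closed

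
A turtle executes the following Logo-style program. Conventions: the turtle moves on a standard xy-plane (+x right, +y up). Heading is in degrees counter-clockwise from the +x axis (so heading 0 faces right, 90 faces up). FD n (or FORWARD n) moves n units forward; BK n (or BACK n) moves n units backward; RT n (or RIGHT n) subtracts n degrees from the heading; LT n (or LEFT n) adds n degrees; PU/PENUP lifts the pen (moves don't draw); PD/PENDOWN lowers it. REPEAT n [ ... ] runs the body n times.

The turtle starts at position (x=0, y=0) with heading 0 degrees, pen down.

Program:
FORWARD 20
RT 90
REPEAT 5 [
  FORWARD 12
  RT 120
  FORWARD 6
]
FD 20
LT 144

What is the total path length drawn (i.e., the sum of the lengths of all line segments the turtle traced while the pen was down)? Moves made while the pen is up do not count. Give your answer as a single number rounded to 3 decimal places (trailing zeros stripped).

Executing turtle program step by step:
Start: pos=(0,0), heading=0, pen down
FD 20: (0,0) -> (20,0) [heading=0, draw]
RT 90: heading 0 -> 270
REPEAT 5 [
  -- iteration 1/5 --
  FD 12: (20,0) -> (20,-12) [heading=270, draw]
  RT 120: heading 270 -> 150
  FD 6: (20,-12) -> (14.804,-9) [heading=150, draw]
  -- iteration 2/5 --
  FD 12: (14.804,-9) -> (4.412,-3) [heading=150, draw]
  RT 120: heading 150 -> 30
  FD 6: (4.412,-3) -> (9.608,0) [heading=30, draw]
  -- iteration 3/5 --
  FD 12: (9.608,0) -> (20,6) [heading=30, draw]
  RT 120: heading 30 -> 270
  FD 6: (20,6) -> (20,0) [heading=270, draw]
  -- iteration 4/5 --
  FD 12: (20,0) -> (20,-12) [heading=270, draw]
  RT 120: heading 270 -> 150
  FD 6: (20,-12) -> (14.804,-9) [heading=150, draw]
  -- iteration 5/5 --
  FD 12: (14.804,-9) -> (4.412,-3) [heading=150, draw]
  RT 120: heading 150 -> 30
  FD 6: (4.412,-3) -> (9.608,0) [heading=30, draw]
]
FD 20: (9.608,0) -> (26.928,10) [heading=30, draw]
LT 144: heading 30 -> 174
Final: pos=(26.928,10), heading=174, 12 segment(s) drawn

Segment lengths:
  seg 1: (0,0) -> (20,0), length = 20
  seg 2: (20,0) -> (20,-12), length = 12
  seg 3: (20,-12) -> (14.804,-9), length = 6
  seg 4: (14.804,-9) -> (4.412,-3), length = 12
  seg 5: (4.412,-3) -> (9.608,0), length = 6
  seg 6: (9.608,0) -> (20,6), length = 12
  seg 7: (20,6) -> (20,0), length = 6
  seg 8: (20,0) -> (20,-12), length = 12
  seg 9: (20,-12) -> (14.804,-9), length = 6
  seg 10: (14.804,-9) -> (4.412,-3), length = 12
  seg 11: (4.412,-3) -> (9.608,0), length = 6
  seg 12: (9.608,0) -> (26.928,10), length = 20
Total = 130

Answer: 130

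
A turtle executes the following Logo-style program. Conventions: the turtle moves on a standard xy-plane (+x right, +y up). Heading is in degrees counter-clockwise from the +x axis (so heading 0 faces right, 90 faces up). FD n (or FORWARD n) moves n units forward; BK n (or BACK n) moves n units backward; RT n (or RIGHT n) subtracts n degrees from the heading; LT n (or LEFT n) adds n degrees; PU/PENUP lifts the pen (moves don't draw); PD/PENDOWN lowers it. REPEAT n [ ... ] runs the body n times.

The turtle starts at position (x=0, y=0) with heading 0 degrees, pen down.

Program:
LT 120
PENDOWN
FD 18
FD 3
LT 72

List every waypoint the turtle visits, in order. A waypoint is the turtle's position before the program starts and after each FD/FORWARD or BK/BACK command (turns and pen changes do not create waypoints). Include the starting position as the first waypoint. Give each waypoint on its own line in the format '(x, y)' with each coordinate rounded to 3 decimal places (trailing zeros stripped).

Executing turtle program step by step:
Start: pos=(0,0), heading=0, pen down
LT 120: heading 0 -> 120
PD: pen down
FD 18: (0,0) -> (-9,15.588) [heading=120, draw]
FD 3: (-9,15.588) -> (-10.5,18.187) [heading=120, draw]
LT 72: heading 120 -> 192
Final: pos=(-10.5,18.187), heading=192, 2 segment(s) drawn
Waypoints (3 total):
(0, 0)
(-9, 15.588)
(-10.5, 18.187)

Answer: (0, 0)
(-9, 15.588)
(-10.5, 18.187)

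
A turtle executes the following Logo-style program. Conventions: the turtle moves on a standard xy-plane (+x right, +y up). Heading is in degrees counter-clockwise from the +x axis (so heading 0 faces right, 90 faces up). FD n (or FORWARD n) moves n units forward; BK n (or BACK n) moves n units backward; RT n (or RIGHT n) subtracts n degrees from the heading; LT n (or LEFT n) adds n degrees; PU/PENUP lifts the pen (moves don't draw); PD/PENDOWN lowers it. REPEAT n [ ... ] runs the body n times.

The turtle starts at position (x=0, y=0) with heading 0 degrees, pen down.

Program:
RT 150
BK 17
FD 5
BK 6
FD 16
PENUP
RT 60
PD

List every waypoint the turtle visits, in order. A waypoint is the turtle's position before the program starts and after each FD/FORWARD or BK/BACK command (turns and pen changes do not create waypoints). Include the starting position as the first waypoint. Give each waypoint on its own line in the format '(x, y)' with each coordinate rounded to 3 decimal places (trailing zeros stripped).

Executing turtle program step by step:
Start: pos=(0,0), heading=0, pen down
RT 150: heading 0 -> 210
BK 17: (0,0) -> (14.722,8.5) [heading=210, draw]
FD 5: (14.722,8.5) -> (10.392,6) [heading=210, draw]
BK 6: (10.392,6) -> (15.588,9) [heading=210, draw]
FD 16: (15.588,9) -> (1.732,1) [heading=210, draw]
PU: pen up
RT 60: heading 210 -> 150
PD: pen down
Final: pos=(1.732,1), heading=150, 4 segment(s) drawn
Waypoints (5 total):
(0, 0)
(14.722, 8.5)
(10.392, 6)
(15.588, 9)
(1.732, 1)

Answer: (0, 0)
(14.722, 8.5)
(10.392, 6)
(15.588, 9)
(1.732, 1)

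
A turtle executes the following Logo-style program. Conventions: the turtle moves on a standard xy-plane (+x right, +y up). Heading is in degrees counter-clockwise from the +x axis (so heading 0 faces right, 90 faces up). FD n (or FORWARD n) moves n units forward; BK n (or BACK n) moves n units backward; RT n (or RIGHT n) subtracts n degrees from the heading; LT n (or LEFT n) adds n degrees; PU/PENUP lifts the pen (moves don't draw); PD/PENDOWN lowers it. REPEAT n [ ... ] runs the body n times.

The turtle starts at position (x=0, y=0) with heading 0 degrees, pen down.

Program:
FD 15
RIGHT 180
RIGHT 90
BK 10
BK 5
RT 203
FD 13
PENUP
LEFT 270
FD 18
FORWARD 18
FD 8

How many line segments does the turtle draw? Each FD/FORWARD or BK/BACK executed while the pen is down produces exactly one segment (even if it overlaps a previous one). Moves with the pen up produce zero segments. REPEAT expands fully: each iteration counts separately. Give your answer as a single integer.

Executing turtle program step by step:
Start: pos=(0,0), heading=0, pen down
FD 15: (0,0) -> (15,0) [heading=0, draw]
RT 180: heading 0 -> 180
RT 90: heading 180 -> 90
BK 10: (15,0) -> (15,-10) [heading=90, draw]
BK 5: (15,-10) -> (15,-15) [heading=90, draw]
RT 203: heading 90 -> 247
FD 13: (15,-15) -> (9.92,-26.967) [heading=247, draw]
PU: pen up
LT 270: heading 247 -> 157
FD 18: (9.92,-26.967) -> (-6.649,-19.933) [heading=157, move]
FD 18: (-6.649,-19.933) -> (-23.218,-12.9) [heading=157, move]
FD 8: (-23.218,-12.9) -> (-30.582,-9.774) [heading=157, move]
Final: pos=(-30.582,-9.774), heading=157, 4 segment(s) drawn
Segments drawn: 4

Answer: 4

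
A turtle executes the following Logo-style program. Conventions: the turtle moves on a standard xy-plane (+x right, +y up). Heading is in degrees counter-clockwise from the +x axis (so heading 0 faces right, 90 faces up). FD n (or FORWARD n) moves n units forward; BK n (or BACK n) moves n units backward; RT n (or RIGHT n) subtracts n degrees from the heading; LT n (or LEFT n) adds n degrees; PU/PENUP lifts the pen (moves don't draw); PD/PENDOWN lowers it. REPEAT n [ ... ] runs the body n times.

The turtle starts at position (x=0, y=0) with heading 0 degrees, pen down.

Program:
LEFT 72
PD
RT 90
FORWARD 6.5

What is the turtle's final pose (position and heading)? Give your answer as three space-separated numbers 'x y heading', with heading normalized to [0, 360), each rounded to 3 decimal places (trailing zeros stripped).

Answer: 6.182 -2.009 342

Derivation:
Executing turtle program step by step:
Start: pos=(0,0), heading=0, pen down
LT 72: heading 0 -> 72
PD: pen down
RT 90: heading 72 -> 342
FD 6.5: (0,0) -> (6.182,-2.009) [heading=342, draw]
Final: pos=(6.182,-2.009), heading=342, 1 segment(s) drawn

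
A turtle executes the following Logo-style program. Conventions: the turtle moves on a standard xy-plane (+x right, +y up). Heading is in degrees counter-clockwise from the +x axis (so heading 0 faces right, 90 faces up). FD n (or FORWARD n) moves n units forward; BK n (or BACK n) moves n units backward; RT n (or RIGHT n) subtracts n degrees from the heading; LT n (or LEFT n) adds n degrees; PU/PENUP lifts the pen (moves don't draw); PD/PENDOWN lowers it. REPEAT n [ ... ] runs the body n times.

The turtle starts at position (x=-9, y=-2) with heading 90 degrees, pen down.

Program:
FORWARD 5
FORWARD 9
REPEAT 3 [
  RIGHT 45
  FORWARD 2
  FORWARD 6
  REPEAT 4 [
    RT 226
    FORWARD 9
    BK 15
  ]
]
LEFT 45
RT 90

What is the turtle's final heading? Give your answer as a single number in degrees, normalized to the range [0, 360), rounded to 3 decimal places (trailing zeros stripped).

Answer: 78

Derivation:
Executing turtle program step by step:
Start: pos=(-9,-2), heading=90, pen down
FD 5: (-9,-2) -> (-9,3) [heading=90, draw]
FD 9: (-9,3) -> (-9,12) [heading=90, draw]
REPEAT 3 [
  -- iteration 1/3 --
  RT 45: heading 90 -> 45
  FD 2: (-9,12) -> (-7.586,13.414) [heading=45, draw]
  FD 6: (-7.586,13.414) -> (-3.343,17.657) [heading=45, draw]
  REPEAT 4 [
    -- iteration 1/4 --
    RT 226: heading 45 -> 179
    FD 9: (-3.343,17.657) -> (-12.342,17.814) [heading=179, draw]
    BK 15: (-12.342,17.814) -> (2.656,17.552) [heading=179, draw]
    -- iteration 2/4 --
    RT 226: heading 179 -> 313
    FD 9: (2.656,17.552) -> (8.794,10.97) [heading=313, draw]
    BK 15: (8.794,10.97) -> (-1.436,21.94) [heading=313, draw]
    -- iteration 3/4 --
    RT 226: heading 313 -> 87
    FD 9: (-1.436,21.94) -> (-0.965,30.928) [heading=87, draw]
    BK 15: (-0.965,30.928) -> (-1.75,15.948) [heading=87, draw]
    -- iteration 4/4 --
    RT 226: heading 87 -> 221
    FD 9: (-1.75,15.948) -> (-8.542,10.044) [heading=221, draw]
    BK 15: (-8.542,10.044) -> (2.778,19.885) [heading=221, draw]
  ]
  -- iteration 2/3 --
  RT 45: heading 221 -> 176
  FD 2: (2.778,19.885) -> (0.783,20.024) [heading=176, draw]
  FD 6: (0.783,20.024) -> (-5.202,20.443) [heading=176, draw]
  REPEAT 4 [
    -- iteration 1/4 --
    RT 226: heading 176 -> 310
    FD 9: (-5.202,20.443) -> (0.583,13.548) [heading=310, draw]
    BK 15: (0.583,13.548) -> (-9.059,25.039) [heading=310, draw]
    -- iteration 2/4 --
    RT 226: heading 310 -> 84
    FD 9: (-9.059,25.039) -> (-8.118,33.99) [heading=84, draw]
    BK 15: (-8.118,33.99) -> (-9.686,19.072) [heading=84, draw]
    -- iteration 3/4 --
    RT 226: heading 84 -> 218
    FD 9: (-9.686,19.072) -> (-16.778,13.531) [heading=218, draw]
    BK 15: (-16.778,13.531) -> (-4.958,22.766) [heading=218, draw]
    -- iteration 4/4 --
    RT 226: heading 218 -> 352
    FD 9: (-4.958,22.766) -> (3.954,21.513) [heading=352, draw]
    BK 15: (3.954,21.513) -> (-10.9,23.601) [heading=352, draw]
  ]
  -- iteration 3/3 --
  RT 45: heading 352 -> 307
  FD 2: (-10.9,23.601) -> (-9.696,22.004) [heading=307, draw]
  FD 6: (-9.696,22.004) -> (-6.085,17.212) [heading=307, draw]
  REPEAT 4 [
    -- iteration 1/4 --
    RT 226: heading 307 -> 81
    FD 9: (-6.085,17.212) -> (-4.677,26.101) [heading=81, draw]
    BK 15: (-4.677,26.101) -> (-7.024,11.286) [heading=81, draw]
    -- iteration 2/4 --
    RT 226: heading 81 -> 215
    FD 9: (-7.024,11.286) -> (-14.396,6.124) [heading=215, draw]
    BK 15: (-14.396,6.124) -> (-2.109,14.727) [heading=215, draw]
    -- iteration 3/4 --
    RT 226: heading 215 -> 349
    FD 9: (-2.109,14.727) -> (6.726,13.01) [heading=349, draw]
    BK 15: (6.726,13.01) -> (-7.999,15.872) [heading=349, draw]
    -- iteration 4/4 --
    RT 226: heading 349 -> 123
    FD 9: (-7.999,15.872) -> (-12.9,23.42) [heading=123, draw]
    BK 15: (-12.9,23.42) -> (-4.731,10.84) [heading=123, draw]
  ]
]
LT 45: heading 123 -> 168
RT 90: heading 168 -> 78
Final: pos=(-4.731,10.84), heading=78, 32 segment(s) drawn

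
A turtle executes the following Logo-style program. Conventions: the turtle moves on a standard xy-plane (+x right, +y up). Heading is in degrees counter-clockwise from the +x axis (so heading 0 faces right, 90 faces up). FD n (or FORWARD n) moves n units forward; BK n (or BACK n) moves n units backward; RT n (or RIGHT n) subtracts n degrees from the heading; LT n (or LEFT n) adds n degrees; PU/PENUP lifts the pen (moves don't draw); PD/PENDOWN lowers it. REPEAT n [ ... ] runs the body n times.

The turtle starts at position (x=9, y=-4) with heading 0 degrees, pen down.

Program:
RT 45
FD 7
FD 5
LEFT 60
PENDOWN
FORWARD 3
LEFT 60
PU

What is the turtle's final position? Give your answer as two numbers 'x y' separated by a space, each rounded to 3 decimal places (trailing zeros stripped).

Answer: 20.383 -11.709

Derivation:
Executing turtle program step by step:
Start: pos=(9,-4), heading=0, pen down
RT 45: heading 0 -> 315
FD 7: (9,-4) -> (13.95,-8.95) [heading=315, draw]
FD 5: (13.95,-8.95) -> (17.485,-12.485) [heading=315, draw]
LT 60: heading 315 -> 15
PD: pen down
FD 3: (17.485,-12.485) -> (20.383,-11.709) [heading=15, draw]
LT 60: heading 15 -> 75
PU: pen up
Final: pos=(20.383,-11.709), heading=75, 3 segment(s) drawn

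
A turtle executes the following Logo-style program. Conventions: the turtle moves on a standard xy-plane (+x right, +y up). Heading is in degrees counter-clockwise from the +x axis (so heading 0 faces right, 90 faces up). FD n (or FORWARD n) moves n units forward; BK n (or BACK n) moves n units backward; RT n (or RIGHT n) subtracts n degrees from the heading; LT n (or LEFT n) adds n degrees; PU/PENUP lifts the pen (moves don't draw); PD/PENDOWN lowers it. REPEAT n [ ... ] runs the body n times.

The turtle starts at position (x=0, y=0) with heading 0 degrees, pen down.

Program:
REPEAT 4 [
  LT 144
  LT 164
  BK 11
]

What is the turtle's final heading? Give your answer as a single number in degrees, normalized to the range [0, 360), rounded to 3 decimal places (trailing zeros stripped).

Answer: 152

Derivation:
Executing turtle program step by step:
Start: pos=(0,0), heading=0, pen down
REPEAT 4 [
  -- iteration 1/4 --
  LT 144: heading 0 -> 144
  LT 164: heading 144 -> 308
  BK 11: (0,0) -> (-6.772,8.668) [heading=308, draw]
  -- iteration 2/4 --
  LT 144: heading 308 -> 92
  LT 164: heading 92 -> 256
  BK 11: (-6.772,8.668) -> (-4.111,19.341) [heading=256, draw]
  -- iteration 3/4 --
  LT 144: heading 256 -> 40
  LT 164: heading 40 -> 204
  BK 11: (-4.111,19.341) -> (5.938,23.815) [heading=204, draw]
  -- iteration 4/4 --
  LT 144: heading 204 -> 348
  LT 164: heading 348 -> 152
  BK 11: (5.938,23.815) -> (15.65,18.651) [heading=152, draw]
]
Final: pos=(15.65,18.651), heading=152, 4 segment(s) drawn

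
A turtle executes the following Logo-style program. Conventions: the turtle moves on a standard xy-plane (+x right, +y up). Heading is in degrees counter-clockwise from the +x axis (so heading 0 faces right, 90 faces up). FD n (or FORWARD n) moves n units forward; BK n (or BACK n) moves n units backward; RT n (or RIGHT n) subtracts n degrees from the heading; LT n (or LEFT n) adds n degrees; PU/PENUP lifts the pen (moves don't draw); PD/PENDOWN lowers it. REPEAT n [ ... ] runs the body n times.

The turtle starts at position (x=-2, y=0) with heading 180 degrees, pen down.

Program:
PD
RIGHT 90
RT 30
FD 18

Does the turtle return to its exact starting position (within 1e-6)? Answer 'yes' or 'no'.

Executing turtle program step by step:
Start: pos=(-2,0), heading=180, pen down
PD: pen down
RT 90: heading 180 -> 90
RT 30: heading 90 -> 60
FD 18: (-2,0) -> (7,15.588) [heading=60, draw]
Final: pos=(7,15.588), heading=60, 1 segment(s) drawn

Start position: (-2, 0)
Final position: (7, 15.588)
Distance = 18; >= 1e-6 -> NOT closed

Answer: no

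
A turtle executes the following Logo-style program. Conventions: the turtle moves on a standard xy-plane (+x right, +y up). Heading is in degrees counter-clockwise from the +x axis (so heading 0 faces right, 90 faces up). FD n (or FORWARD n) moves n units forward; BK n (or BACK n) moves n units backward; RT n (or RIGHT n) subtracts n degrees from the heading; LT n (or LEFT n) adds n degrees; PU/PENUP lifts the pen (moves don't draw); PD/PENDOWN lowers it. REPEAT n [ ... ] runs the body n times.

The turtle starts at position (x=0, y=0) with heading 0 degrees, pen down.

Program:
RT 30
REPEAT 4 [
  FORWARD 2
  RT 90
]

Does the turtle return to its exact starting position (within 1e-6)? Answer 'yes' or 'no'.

Executing turtle program step by step:
Start: pos=(0,0), heading=0, pen down
RT 30: heading 0 -> 330
REPEAT 4 [
  -- iteration 1/4 --
  FD 2: (0,0) -> (1.732,-1) [heading=330, draw]
  RT 90: heading 330 -> 240
  -- iteration 2/4 --
  FD 2: (1.732,-1) -> (0.732,-2.732) [heading=240, draw]
  RT 90: heading 240 -> 150
  -- iteration 3/4 --
  FD 2: (0.732,-2.732) -> (-1,-1.732) [heading=150, draw]
  RT 90: heading 150 -> 60
  -- iteration 4/4 --
  FD 2: (-1,-1.732) -> (0,0) [heading=60, draw]
  RT 90: heading 60 -> 330
]
Final: pos=(0,0), heading=330, 4 segment(s) drawn

Start position: (0, 0)
Final position: (0, 0)
Distance = 0; < 1e-6 -> CLOSED

Answer: yes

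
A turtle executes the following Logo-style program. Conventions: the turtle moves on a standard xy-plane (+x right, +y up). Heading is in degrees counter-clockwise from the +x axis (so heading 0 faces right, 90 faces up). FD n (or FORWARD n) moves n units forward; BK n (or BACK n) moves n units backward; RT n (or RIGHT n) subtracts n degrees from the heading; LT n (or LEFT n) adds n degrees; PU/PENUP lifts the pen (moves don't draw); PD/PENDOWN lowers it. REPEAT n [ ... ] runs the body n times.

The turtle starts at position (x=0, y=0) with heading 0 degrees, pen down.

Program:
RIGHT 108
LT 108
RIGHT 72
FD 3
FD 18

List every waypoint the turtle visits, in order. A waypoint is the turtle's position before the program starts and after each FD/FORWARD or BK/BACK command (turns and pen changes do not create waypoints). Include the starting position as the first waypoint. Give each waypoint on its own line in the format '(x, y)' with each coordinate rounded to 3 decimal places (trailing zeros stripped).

Answer: (0, 0)
(0.927, -2.853)
(6.489, -19.972)

Derivation:
Executing turtle program step by step:
Start: pos=(0,0), heading=0, pen down
RT 108: heading 0 -> 252
LT 108: heading 252 -> 0
RT 72: heading 0 -> 288
FD 3: (0,0) -> (0.927,-2.853) [heading=288, draw]
FD 18: (0.927,-2.853) -> (6.489,-19.972) [heading=288, draw]
Final: pos=(6.489,-19.972), heading=288, 2 segment(s) drawn
Waypoints (3 total):
(0, 0)
(0.927, -2.853)
(6.489, -19.972)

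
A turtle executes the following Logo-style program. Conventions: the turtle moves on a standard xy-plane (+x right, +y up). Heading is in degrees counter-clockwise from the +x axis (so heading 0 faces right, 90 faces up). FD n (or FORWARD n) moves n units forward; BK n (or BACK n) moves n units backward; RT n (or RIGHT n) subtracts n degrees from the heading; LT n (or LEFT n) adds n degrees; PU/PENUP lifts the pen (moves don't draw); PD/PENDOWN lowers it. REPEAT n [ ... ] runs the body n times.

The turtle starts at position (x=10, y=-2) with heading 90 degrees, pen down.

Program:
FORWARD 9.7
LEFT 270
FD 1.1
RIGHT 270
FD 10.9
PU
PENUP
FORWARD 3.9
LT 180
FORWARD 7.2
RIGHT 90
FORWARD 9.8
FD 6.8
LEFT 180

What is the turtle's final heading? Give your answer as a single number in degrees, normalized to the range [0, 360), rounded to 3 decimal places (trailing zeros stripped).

Answer: 0

Derivation:
Executing turtle program step by step:
Start: pos=(10,-2), heading=90, pen down
FD 9.7: (10,-2) -> (10,7.7) [heading=90, draw]
LT 270: heading 90 -> 0
FD 1.1: (10,7.7) -> (11.1,7.7) [heading=0, draw]
RT 270: heading 0 -> 90
FD 10.9: (11.1,7.7) -> (11.1,18.6) [heading=90, draw]
PU: pen up
PU: pen up
FD 3.9: (11.1,18.6) -> (11.1,22.5) [heading=90, move]
LT 180: heading 90 -> 270
FD 7.2: (11.1,22.5) -> (11.1,15.3) [heading=270, move]
RT 90: heading 270 -> 180
FD 9.8: (11.1,15.3) -> (1.3,15.3) [heading=180, move]
FD 6.8: (1.3,15.3) -> (-5.5,15.3) [heading=180, move]
LT 180: heading 180 -> 0
Final: pos=(-5.5,15.3), heading=0, 3 segment(s) drawn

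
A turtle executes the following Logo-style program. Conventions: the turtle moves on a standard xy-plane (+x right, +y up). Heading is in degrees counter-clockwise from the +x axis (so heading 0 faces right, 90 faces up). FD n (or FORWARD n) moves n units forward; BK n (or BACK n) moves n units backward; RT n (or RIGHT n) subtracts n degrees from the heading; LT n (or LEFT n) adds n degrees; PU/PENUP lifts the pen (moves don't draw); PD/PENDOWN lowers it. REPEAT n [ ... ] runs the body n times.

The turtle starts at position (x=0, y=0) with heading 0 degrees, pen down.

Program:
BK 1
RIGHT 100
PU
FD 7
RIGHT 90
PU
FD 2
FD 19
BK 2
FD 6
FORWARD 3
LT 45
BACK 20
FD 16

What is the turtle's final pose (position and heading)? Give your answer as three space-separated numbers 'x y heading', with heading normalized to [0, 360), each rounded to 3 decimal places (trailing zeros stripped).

Answer: -26.514 0.263 215

Derivation:
Executing turtle program step by step:
Start: pos=(0,0), heading=0, pen down
BK 1: (0,0) -> (-1,0) [heading=0, draw]
RT 100: heading 0 -> 260
PU: pen up
FD 7: (-1,0) -> (-2.216,-6.894) [heading=260, move]
RT 90: heading 260 -> 170
PU: pen up
FD 2: (-2.216,-6.894) -> (-4.185,-6.546) [heading=170, move]
FD 19: (-4.185,-6.546) -> (-22.897,-3.247) [heading=170, move]
BK 2: (-22.897,-3.247) -> (-20.927,-3.594) [heading=170, move]
FD 6: (-20.927,-3.594) -> (-26.836,-2.552) [heading=170, move]
FD 3: (-26.836,-2.552) -> (-29.79,-2.032) [heading=170, move]
LT 45: heading 170 -> 215
BK 20: (-29.79,-2.032) -> (-13.407,9.44) [heading=215, move]
FD 16: (-13.407,9.44) -> (-26.514,0.263) [heading=215, move]
Final: pos=(-26.514,0.263), heading=215, 1 segment(s) drawn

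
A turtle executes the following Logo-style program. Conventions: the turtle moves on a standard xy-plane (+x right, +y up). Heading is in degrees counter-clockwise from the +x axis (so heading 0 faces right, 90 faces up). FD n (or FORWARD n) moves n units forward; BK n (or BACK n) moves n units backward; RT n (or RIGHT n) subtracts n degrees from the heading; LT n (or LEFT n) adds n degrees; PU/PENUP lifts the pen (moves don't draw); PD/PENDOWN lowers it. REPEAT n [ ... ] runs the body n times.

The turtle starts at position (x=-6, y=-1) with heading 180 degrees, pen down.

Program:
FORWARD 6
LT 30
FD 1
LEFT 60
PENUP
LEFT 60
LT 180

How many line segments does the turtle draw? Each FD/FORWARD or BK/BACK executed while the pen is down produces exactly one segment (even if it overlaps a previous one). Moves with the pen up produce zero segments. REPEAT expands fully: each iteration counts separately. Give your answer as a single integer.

Executing turtle program step by step:
Start: pos=(-6,-1), heading=180, pen down
FD 6: (-6,-1) -> (-12,-1) [heading=180, draw]
LT 30: heading 180 -> 210
FD 1: (-12,-1) -> (-12.866,-1.5) [heading=210, draw]
LT 60: heading 210 -> 270
PU: pen up
LT 60: heading 270 -> 330
LT 180: heading 330 -> 150
Final: pos=(-12.866,-1.5), heading=150, 2 segment(s) drawn
Segments drawn: 2

Answer: 2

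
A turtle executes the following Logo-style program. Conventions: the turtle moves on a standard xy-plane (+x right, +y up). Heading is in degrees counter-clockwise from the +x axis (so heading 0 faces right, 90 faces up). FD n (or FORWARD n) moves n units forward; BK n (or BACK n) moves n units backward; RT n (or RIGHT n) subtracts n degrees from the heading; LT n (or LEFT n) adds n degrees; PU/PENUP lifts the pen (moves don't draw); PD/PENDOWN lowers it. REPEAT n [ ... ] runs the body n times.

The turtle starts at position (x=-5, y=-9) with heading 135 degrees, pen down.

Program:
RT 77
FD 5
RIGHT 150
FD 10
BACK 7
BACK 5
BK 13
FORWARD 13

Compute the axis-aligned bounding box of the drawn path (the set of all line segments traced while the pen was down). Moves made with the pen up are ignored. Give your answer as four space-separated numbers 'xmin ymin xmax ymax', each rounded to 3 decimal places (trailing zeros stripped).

Answer: -5 -14.754 -1.827 10.231

Derivation:
Executing turtle program step by step:
Start: pos=(-5,-9), heading=135, pen down
RT 77: heading 135 -> 58
FD 5: (-5,-9) -> (-2.35,-4.76) [heading=58, draw]
RT 150: heading 58 -> 268
FD 10: (-2.35,-4.76) -> (-2.699,-14.754) [heading=268, draw]
BK 7: (-2.699,-14.754) -> (-2.455,-7.758) [heading=268, draw]
BK 5: (-2.455,-7.758) -> (-2.281,-2.761) [heading=268, draw]
BK 13: (-2.281,-2.761) -> (-1.827,10.231) [heading=268, draw]
FD 13: (-1.827,10.231) -> (-2.281,-2.761) [heading=268, draw]
Final: pos=(-2.281,-2.761), heading=268, 6 segment(s) drawn

Segment endpoints: x in {-5, -2.699, -2.455, -2.35, -2.281, -1.827}, y in {-14.754, -9, -7.758, -4.76, -2.761, 10.231}
xmin=-5, ymin=-14.754, xmax=-1.827, ymax=10.231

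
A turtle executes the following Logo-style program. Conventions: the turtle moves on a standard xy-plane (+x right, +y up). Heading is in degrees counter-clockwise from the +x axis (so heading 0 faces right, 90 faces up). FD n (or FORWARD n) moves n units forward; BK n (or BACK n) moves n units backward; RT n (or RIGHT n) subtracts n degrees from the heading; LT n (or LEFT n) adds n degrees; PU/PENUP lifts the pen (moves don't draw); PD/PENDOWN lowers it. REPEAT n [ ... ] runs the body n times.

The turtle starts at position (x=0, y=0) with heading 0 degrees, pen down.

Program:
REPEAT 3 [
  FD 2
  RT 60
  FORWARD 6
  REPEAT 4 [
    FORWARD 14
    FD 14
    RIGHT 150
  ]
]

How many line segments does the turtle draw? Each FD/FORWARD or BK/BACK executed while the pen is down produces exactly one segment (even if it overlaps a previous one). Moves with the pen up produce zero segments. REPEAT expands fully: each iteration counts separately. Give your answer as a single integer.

Answer: 30

Derivation:
Executing turtle program step by step:
Start: pos=(0,0), heading=0, pen down
REPEAT 3 [
  -- iteration 1/3 --
  FD 2: (0,0) -> (2,0) [heading=0, draw]
  RT 60: heading 0 -> 300
  FD 6: (2,0) -> (5,-5.196) [heading=300, draw]
  REPEAT 4 [
    -- iteration 1/4 --
    FD 14: (5,-5.196) -> (12,-17.321) [heading=300, draw]
    FD 14: (12,-17.321) -> (19,-29.445) [heading=300, draw]
    RT 150: heading 300 -> 150
    -- iteration 2/4 --
    FD 14: (19,-29.445) -> (6.876,-22.445) [heading=150, draw]
    FD 14: (6.876,-22.445) -> (-5.249,-15.445) [heading=150, draw]
    RT 150: heading 150 -> 0
    -- iteration 3/4 --
    FD 14: (-5.249,-15.445) -> (8.751,-15.445) [heading=0, draw]
    FD 14: (8.751,-15.445) -> (22.751,-15.445) [heading=0, draw]
    RT 150: heading 0 -> 210
    -- iteration 4/4 --
    FD 14: (22.751,-15.445) -> (10.627,-22.445) [heading=210, draw]
    FD 14: (10.627,-22.445) -> (-1.497,-29.445) [heading=210, draw]
    RT 150: heading 210 -> 60
  ]
  -- iteration 2/3 --
  FD 2: (-1.497,-29.445) -> (-0.497,-27.713) [heading=60, draw]
  RT 60: heading 60 -> 0
  FD 6: (-0.497,-27.713) -> (5.503,-27.713) [heading=0, draw]
  REPEAT 4 [
    -- iteration 1/4 --
    FD 14: (5.503,-27.713) -> (19.503,-27.713) [heading=0, draw]
    FD 14: (19.503,-27.713) -> (33.503,-27.713) [heading=0, draw]
    RT 150: heading 0 -> 210
    -- iteration 2/4 --
    FD 14: (33.503,-27.713) -> (21.378,-34.713) [heading=210, draw]
    FD 14: (21.378,-34.713) -> (9.254,-41.713) [heading=210, draw]
    RT 150: heading 210 -> 60
    -- iteration 3/4 --
    FD 14: (9.254,-41.713) -> (16.254,-29.588) [heading=60, draw]
    FD 14: (16.254,-29.588) -> (23.254,-17.464) [heading=60, draw]
    RT 150: heading 60 -> 270
    -- iteration 4/4 --
    FD 14: (23.254,-17.464) -> (23.254,-31.464) [heading=270, draw]
    FD 14: (23.254,-31.464) -> (23.254,-45.464) [heading=270, draw]
    RT 150: heading 270 -> 120
  ]
  -- iteration 3/3 --
  FD 2: (23.254,-45.464) -> (22.254,-43.732) [heading=120, draw]
  RT 60: heading 120 -> 60
  FD 6: (22.254,-43.732) -> (25.254,-38.536) [heading=60, draw]
  REPEAT 4 [
    -- iteration 1/4 --
    FD 14: (25.254,-38.536) -> (32.254,-26.412) [heading=60, draw]
    FD 14: (32.254,-26.412) -> (39.254,-14.287) [heading=60, draw]
    RT 150: heading 60 -> 270
    -- iteration 2/4 --
    FD 14: (39.254,-14.287) -> (39.254,-28.287) [heading=270, draw]
    FD 14: (39.254,-28.287) -> (39.254,-42.287) [heading=270, draw]
    RT 150: heading 270 -> 120
    -- iteration 3/4 --
    FD 14: (39.254,-42.287) -> (32.254,-30.163) [heading=120, draw]
    FD 14: (32.254,-30.163) -> (25.254,-18.038) [heading=120, draw]
    RT 150: heading 120 -> 330
    -- iteration 4/4 --
    FD 14: (25.254,-18.038) -> (37.378,-25.038) [heading=330, draw]
    FD 14: (37.378,-25.038) -> (49.503,-32.038) [heading=330, draw]
    RT 150: heading 330 -> 180
  ]
]
Final: pos=(49.503,-32.038), heading=180, 30 segment(s) drawn
Segments drawn: 30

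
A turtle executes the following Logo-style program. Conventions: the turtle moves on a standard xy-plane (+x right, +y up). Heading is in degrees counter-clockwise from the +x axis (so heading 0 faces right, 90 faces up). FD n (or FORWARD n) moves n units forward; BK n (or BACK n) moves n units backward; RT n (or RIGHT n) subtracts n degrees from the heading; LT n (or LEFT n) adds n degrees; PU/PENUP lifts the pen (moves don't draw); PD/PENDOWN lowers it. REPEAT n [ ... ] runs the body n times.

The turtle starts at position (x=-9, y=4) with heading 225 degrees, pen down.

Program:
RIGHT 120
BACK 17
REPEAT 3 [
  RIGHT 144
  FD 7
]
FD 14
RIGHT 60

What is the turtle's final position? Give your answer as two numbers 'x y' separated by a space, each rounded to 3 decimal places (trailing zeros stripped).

Executing turtle program step by step:
Start: pos=(-9,4), heading=225, pen down
RT 120: heading 225 -> 105
BK 17: (-9,4) -> (-4.6,-12.421) [heading=105, draw]
REPEAT 3 [
  -- iteration 1/3 --
  RT 144: heading 105 -> 321
  FD 7: (-4.6,-12.421) -> (0.84,-16.826) [heading=321, draw]
  -- iteration 2/3 --
  RT 144: heading 321 -> 177
  FD 7: (0.84,-16.826) -> (-6.15,-16.46) [heading=177, draw]
  -- iteration 3/3 --
  RT 144: heading 177 -> 33
  FD 7: (-6.15,-16.46) -> (-0.28,-12.647) [heading=33, draw]
]
FD 14: (-0.28,-12.647) -> (11.462,-5.022) [heading=33, draw]
RT 60: heading 33 -> 333
Final: pos=(11.462,-5.022), heading=333, 5 segment(s) drawn

Answer: 11.462 -5.022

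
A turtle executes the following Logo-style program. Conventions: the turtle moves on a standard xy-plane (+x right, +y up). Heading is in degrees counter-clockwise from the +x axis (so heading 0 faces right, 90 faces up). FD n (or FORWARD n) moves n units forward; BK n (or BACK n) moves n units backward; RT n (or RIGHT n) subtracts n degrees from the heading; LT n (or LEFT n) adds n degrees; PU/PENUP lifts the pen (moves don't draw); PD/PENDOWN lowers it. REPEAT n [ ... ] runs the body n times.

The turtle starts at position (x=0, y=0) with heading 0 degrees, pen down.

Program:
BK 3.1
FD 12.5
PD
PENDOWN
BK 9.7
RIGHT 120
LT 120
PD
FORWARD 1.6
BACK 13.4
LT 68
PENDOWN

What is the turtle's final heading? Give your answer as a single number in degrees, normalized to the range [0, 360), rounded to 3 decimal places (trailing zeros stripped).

Answer: 68

Derivation:
Executing turtle program step by step:
Start: pos=(0,0), heading=0, pen down
BK 3.1: (0,0) -> (-3.1,0) [heading=0, draw]
FD 12.5: (-3.1,0) -> (9.4,0) [heading=0, draw]
PD: pen down
PD: pen down
BK 9.7: (9.4,0) -> (-0.3,0) [heading=0, draw]
RT 120: heading 0 -> 240
LT 120: heading 240 -> 0
PD: pen down
FD 1.6: (-0.3,0) -> (1.3,0) [heading=0, draw]
BK 13.4: (1.3,0) -> (-12.1,0) [heading=0, draw]
LT 68: heading 0 -> 68
PD: pen down
Final: pos=(-12.1,0), heading=68, 5 segment(s) drawn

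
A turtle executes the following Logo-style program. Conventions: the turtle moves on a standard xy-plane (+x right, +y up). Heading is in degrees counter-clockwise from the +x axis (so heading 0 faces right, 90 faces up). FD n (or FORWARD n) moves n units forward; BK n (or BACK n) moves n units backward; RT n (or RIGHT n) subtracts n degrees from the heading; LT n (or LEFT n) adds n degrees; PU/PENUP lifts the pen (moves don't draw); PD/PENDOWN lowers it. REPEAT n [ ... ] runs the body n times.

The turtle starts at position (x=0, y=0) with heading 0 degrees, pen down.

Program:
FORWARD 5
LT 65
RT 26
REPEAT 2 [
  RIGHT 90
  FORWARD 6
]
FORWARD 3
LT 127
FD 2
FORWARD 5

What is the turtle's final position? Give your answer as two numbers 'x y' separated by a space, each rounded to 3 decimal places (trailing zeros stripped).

Answer: 8.574 -12.02

Derivation:
Executing turtle program step by step:
Start: pos=(0,0), heading=0, pen down
FD 5: (0,0) -> (5,0) [heading=0, draw]
LT 65: heading 0 -> 65
RT 26: heading 65 -> 39
REPEAT 2 [
  -- iteration 1/2 --
  RT 90: heading 39 -> 309
  FD 6: (5,0) -> (8.776,-4.663) [heading=309, draw]
  -- iteration 2/2 --
  RT 90: heading 309 -> 219
  FD 6: (8.776,-4.663) -> (4.113,-8.439) [heading=219, draw]
]
FD 3: (4.113,-8.439) -> (1.782,-10.327) [heading=219, draw]
LT 127: heading 219 -> 346
FD 2: (1.782,-10.327) -> (3.722,-10.811) [heading=346, draw]
FD 5: (3.722,-10.811) -> (8.574,-12.02) [heading=346, draw]
Final: pos=(8.574,-12.02), heading=346, 6 segment(s) drawn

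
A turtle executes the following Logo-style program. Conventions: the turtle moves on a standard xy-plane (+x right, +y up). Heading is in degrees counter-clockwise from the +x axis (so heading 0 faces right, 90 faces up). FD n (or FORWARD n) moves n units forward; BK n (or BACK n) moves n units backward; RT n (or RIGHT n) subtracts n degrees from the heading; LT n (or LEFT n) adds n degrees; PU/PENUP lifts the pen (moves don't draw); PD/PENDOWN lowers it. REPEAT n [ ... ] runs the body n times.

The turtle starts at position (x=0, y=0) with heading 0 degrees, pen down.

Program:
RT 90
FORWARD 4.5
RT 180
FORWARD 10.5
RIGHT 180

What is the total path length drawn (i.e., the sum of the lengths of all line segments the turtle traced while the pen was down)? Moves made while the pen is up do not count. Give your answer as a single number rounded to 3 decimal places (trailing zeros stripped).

Executing turtle program step by step:
Start: pos=(0,0), heading=0, pen down
RT 90: heading 0 -> 270
FD 4.5: (0,0) -> (0,-4.5) [heading=270, draw]
RT 180: heading 270 -> 90
FD 10.5: (0,-4.5) -> (0,6) [heading=90, draw]
RT 180: heading 90 -> 270
Final: pos=(0,6), heading=270, 2 segment(s) drawn

Segment lengths:
  seg 1: (0,0) -> (0,-4.5), length = 4.5
  seg 2: (0,-4.5) -> (0,6), length = 10.5
Total = 15

Answer: 15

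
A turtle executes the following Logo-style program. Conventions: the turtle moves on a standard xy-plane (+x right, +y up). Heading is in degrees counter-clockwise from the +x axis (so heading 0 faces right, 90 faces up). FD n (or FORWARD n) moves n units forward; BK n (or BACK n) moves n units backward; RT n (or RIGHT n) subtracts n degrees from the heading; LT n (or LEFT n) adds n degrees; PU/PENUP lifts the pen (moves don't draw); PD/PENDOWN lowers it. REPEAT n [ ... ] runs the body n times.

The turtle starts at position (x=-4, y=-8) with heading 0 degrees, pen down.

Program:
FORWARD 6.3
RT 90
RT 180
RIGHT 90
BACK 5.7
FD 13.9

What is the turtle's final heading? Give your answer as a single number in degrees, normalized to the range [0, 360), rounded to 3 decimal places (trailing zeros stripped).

Answer: 0

Derivation:
Executing turtle program step by step:
Start: pos=(-4,-8), heading=0, pen down
FD 6.3: (-4,-8) -> (2.3,-8) [heading=0, draw]
RT 90: heading 0 -> 270
RT 180: heading 270 -> 90
RT 90: heading 90 -> 0
BK 5.7: (2.3,-8) -> (-3.4,-8) [heading=0, draw]
FD 13.9: (-3.4,-8) -> (10.5,-8) [heading=0, draw]
Final: pos=(10.5,-8), heading=0, 3 segment(s) drawn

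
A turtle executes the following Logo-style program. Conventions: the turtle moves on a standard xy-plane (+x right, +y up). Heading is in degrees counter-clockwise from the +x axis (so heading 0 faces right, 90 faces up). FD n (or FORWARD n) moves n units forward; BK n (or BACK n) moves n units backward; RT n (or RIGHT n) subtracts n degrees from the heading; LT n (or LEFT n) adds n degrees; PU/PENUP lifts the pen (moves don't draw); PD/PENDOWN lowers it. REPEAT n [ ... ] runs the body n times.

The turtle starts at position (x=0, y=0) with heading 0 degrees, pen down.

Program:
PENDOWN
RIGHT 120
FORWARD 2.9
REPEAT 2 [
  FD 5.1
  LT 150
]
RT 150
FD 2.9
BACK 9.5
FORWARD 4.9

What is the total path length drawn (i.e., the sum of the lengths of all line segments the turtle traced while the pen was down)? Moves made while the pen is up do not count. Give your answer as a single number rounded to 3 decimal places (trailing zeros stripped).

Answer: 30.4

Derivation:
Executing turtle program step by step:
Start: pos=(0,0), heading=0, pen down
PD: pen down
RT 120: heading 0 -> 240
FD 2.9: (0,0) -> (-1.45,-2.511) [heading=240, draw]
REPEAT 2 [
  -- iteration 1/2 --
  FD 5.1: (-1.45,-2.511) -> (-4,-6.928) [heading=240, draw]
  LT 150: heading 240 -> 30
  -- iteration 2/2 --
  FD 5.1: (-4,-6.928) -> (0.417,-4.378) [heading=30, draw]
  LT 150: heading 30 -> 180
]
RT 150: heading 180 -> 30
FD 2.9: (0.417,-4.378) -> (2.928,-2.928) [heading=30, draw]
BK 9.5: (2.928,-2.928) -> (-5.299,-7.678) [heading=30, draw]
FD 4.9: (-5.299,-7.678) -> (-1.056,-5.228) [heading=30, draw]
Final: pos=(-1.056,-5.228), heading=30, 6 segment(s) drawn

Segment lengths:
  seg 1: (0,0) -> (-1.45,-2.511), length = 2.9
  seg 2: (-1.45,-2.511) -> (-4,-6.928), length = 5.1
  seg 3: (-4,-6.928) -> (0.417,-4.378), length = 5.1
  seg 4: (0.417,-4.378) -> (2.928,-2.928), length = 2.9
  seg 5: (2.928,-2.928) -> (-5.299,-7.678), length = 9.5
  seg 6: (-5.299,-7.678) -> (-1.056,-5.228), length = 4.9
Total = 30.4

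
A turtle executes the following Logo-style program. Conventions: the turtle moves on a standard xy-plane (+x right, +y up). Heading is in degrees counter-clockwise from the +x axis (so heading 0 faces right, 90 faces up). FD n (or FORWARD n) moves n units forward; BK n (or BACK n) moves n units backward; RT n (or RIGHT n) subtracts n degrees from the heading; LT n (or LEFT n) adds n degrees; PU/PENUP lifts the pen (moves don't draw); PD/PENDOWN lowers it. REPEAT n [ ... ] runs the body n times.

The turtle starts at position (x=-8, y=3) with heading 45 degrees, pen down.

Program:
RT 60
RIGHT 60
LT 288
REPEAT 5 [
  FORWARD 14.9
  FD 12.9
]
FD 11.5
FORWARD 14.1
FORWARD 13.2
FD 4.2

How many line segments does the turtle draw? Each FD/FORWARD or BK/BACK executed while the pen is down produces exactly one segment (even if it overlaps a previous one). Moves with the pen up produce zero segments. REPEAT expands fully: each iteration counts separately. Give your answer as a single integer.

Answer: 14

Derivation:
Executing turtle program step by step:
Start: pos=(-8,3), heading=45, pen down
RT 60: heading 45 -> 345
RT 60: heading 345 -> 285
LT 288: heading 285 -> 213
REPEAT 5 [
  -- iteration 1/5 --
  FD 14.9: (-8,3) -> (-20.496,-5.115) [heading=213, draw]
  FD 12.9: (-20.496,-5.115) -> (-31.315,-12.141) [heading=213, draw]
  -- iteration 2/5 --
  FD 14.9: (-31.315,-12.141) -> (-43.811,-20.256) [heading=213, draw]
  FD 12.9: (-43.811,-20.256) -> (-54.63,-27.282) [heading=213, draw]
  -- iteration 3/5 --
  FD 14.9: (-54.63,-27.282) -> (-67.126,-35.397) [heading=213, draw]
  FD 12.9: (-67.126,-35.397) -> (-77.945,-42.423) [heading=213, draw]
  -- iteration 4/5 --
  FD 14.9: (-77.945,-42.423) -> (-90.441,-50.538) [heading=213, draw]
  FD 12.9: (-90.441,-50.538) -> (-101.26,-57.564) [heading=213, draw]
  -- iteration 5/5 --
  FD 14.9: (-101.26,-57.564) -> (-113.756,-65.679) [heading=213, draw]
  FD 12.9: (-113.756,-65.679) -> (-124.575,-72.705) [heading=213, draw]
]
FD 11.5: (-124.575,-72.705) -> (-134.22,-78.968) [heading=213, draw]
FD 14.1: (-134.22,-78.968) -> (-146.045,-86.648) [heading=213, draw]
FD 13.2: (-146.045,-86.648) -> (-157.116,-93.837) [heading=213, draw]
FD 4.2: (-157.116,-93.837) -> (-160.638,-96.124) [heading=213, draw]
Final: pos=(-160.638,-96.124), heading=213, 14 segment(s) drawn
Segments drawn: 14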